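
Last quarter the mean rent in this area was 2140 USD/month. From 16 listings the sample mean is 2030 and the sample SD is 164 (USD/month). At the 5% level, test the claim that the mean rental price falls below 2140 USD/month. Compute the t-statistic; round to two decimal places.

H0: μ = 2140; H1: μ < 2140 (one-sample t-test, left-tailed).
t = (x̄ − μ₀)/(s/√n) = (2030 − 2140)/(164/√16) = -2.68
df = n − 1 = 15
p-value = P(T ≤ -2.68) ≈ 0.009
Since p ≈ 0.009 < α = 0.05, reject H0; the data support H1.

-2.68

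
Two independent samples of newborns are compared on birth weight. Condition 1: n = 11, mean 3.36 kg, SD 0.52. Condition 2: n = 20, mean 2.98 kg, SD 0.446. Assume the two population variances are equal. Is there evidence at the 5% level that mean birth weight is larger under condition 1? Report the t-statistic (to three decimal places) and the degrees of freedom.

Let group 1 = condition 1, group 2 = condition 2. H0: μ_1 = μ_2; H1: μ_1 > μ_2 (two-sample pooled-variance t-test, right-tailed).
s_p² = [(11−1)·0.52² + (20−1)·0.446²]/(11+20−2) = 0.223566
t = (3.36 − 2.98)/√[0.223566·(1/11 + 1/20)] = 2.141
df = n₁ + n₂ − 2 = 29
p-value = P(T ≥ 2.141) ≈ 0.0204
Since p ≈ 0.0204 < α = 0.05, reject H0; the data support H1.

t = 2.141, df = 29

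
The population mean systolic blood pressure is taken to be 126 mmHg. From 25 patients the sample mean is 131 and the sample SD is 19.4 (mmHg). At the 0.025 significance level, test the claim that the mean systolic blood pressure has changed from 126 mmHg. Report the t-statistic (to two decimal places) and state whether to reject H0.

H0: μ = 126; H1: μ ≠ 126 (one-sample t-test, two-sided).
t = (x̄ − μ₀)/(s/√n) = (131 − 126)/(19.4/√25) = 1.29
df = n − 1 = 24
Two-sided p-value ≈ 0.210
Since p ≈ 0.210 > α = 0.025, fail to reject H0; the evidence is not statistically significant.

t = 1.29; fail to reject H0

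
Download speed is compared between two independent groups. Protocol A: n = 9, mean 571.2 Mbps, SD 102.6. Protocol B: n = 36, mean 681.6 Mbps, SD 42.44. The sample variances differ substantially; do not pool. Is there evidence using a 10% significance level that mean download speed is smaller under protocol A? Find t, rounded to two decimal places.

Let group 1 = protocol A, group 2 = protocol B. H0: μ_1 = μ_2; H1: μ_1 < μ_2 (Welch's two-sample t-test, left-tailed).
t = (x̄_1 − x̄_2)/√(s_1²/n_1 + s_2²/n_2) = (571.2 − 681.6)/√(102.6²/9 + 42.44²/36) = -3.16
Welch–Satterthwaite df ≈ 8.70
p-value = P(T ≤ -3.16) ≈ 0.0060
Since p ≈ 0.0060 < α = 0.1, reject H0; the evidence is statistically significant.

-3.16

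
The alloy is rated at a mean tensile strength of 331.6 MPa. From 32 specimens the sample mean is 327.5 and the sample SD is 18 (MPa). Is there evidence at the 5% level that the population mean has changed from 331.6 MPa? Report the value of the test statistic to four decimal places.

-1.2885

H0: μ = 331.6; H1: μ ≠ 331.6 (one-sample t-test, two-sided).
t = (x̄ − μ₀)/(s/√n) = (327.5 − 331.6)/(18/√32) = -1.2885
df = n − 1 = 31
Two-sided p-value ≈ 0.207
Since p ≈ 0.207 > α = 0.05, fail to reject H0; the data do not provide sufficient evidence against H0.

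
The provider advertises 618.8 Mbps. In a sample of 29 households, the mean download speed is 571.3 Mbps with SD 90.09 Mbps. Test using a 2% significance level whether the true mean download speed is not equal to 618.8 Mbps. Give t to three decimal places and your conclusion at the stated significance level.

H0: μ = 618.8; H1: μ ≠ 618.8 (one-sample t-test, two-sided).
t = (x̄ − μ₀)/(s/√n) = (571.3 − 618.8)/(90.09/√29) = -2.839
df = n − 1 = 28
Two-sided p-value ≈ 0.0083
Since p ≈ 0.0083 < α = 0.02, reject H0; the data support H1.

t = -2.839; reject H0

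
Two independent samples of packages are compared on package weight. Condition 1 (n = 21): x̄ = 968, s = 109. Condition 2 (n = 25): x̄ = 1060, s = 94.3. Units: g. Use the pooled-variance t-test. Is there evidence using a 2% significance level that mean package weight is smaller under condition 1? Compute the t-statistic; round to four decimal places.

-3.0698

Let group 1 = condition 1, group 2 = condition 2. H0: μ_1 = μ_2; H1: μ_1 < μ_2 (two-sample pooled-variance t-test, left-tailed).
s_p² = [(21−1)·109² + (25−1)·94.3²]/(21+25−2) = 10250.9
t = (968 − 1060)/√[10250.9·(1/21 + 1/25)] = -3.0698
df = n₁ + n₂ − 2 = 44
p-value = P(T ≤ -3.0698) ≈ 0.002
Since p ≈ 0.002 < α = 0.02, reject H0; the data support H1.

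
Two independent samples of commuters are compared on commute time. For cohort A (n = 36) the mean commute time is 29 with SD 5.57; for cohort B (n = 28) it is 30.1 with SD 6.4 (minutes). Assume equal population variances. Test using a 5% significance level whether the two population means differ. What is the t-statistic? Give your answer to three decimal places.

Let group 1 = cohort A, group 2 = cohort B. H0: μ_1 = μ_2; H1: μ_1 ≠ μ_2 (two-sample pooled-variance t-test, two-sided).
s_p² = [(36−1)·5.57² + (28−1)·6.4²]/(36+28−2) = 35.3515
t = (29 − 30.1)/√[35.3515·(1/36 + 1/28)] = -0.734
df = n₁ + n₂ − 2 = 62
Two-sided p-value ≈ 0.466
Since p ≈ 0.466 > α = 0.05, fail to reject H0; the data do not provide sufficient evidence against H0.

-0.734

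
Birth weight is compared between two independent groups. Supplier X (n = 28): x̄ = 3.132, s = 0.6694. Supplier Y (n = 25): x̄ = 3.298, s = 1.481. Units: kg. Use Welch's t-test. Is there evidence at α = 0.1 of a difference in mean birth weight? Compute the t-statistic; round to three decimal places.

-0.515

Let group 1 = supplier X, group 2 = supplier Y. H0: μ_1 = μ_2; H1: μ_1 ≠ μ_2 (Welch's two-sample t-test, two-sided).
t = (x̄_1 − x̄_2)/√(s_1²/n_1 + s_2²/n_2) = (3.132 − 3.298)/√(0.6694²/28 + 1.481²/25) = -0.515
Welch–Satterthwaite df ≈ 32.59
Two-sided p-value ≈ 0.6098
Since p ≈ 0.6098 > α = 0.1, fail to reject H0; the evidence is not statistically significant.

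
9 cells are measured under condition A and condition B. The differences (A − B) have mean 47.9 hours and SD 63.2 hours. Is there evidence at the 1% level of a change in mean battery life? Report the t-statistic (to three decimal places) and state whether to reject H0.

H0: μ_d = 0; H1: μ_d ≠ 0 (paired t-test on the differences, two-sided).
t = d̄/(s_d/√n) = 47.9/(63.2/√9) = 2.274
df = n − 1 = 8
Two-sided p-value ≈ 0.053
Since p ≈ 0.053 > α = 0.01, fail to reject H0; the evidence is not statistically significant.

t = 2.274; fail to reject H0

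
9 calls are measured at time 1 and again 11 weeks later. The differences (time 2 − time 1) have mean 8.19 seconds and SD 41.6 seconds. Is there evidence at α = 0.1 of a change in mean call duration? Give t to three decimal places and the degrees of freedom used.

H0: μ_d = 0; H1: μ_d ≠ 0 (paired t-test on the differences, two-sided).
t = d̄/(s_d/√n) = 8.19/(41.6/√9) = 0.591
df = n − 1 = 8
Two-sided p-value ≈ 0.571
Since p ≈ 0.571 > α = 0.1, fail to reject H0; the evidence is not statistically significant.

t = 0.591, df = 8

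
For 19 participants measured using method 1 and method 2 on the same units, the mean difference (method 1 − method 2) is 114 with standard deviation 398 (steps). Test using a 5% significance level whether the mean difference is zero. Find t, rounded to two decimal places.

1.25

H0: μ_d = 0; H1: μ_d ≠ 0 (paired t-test on the differences, two-sided).
t = d̄/(s_d/√n) = 114/(398/√19) = 1.25
df = n − 1 = 18
Two-sided p-value ≈ 0.228
Since p ≈ 0.228 > α = 0.05, fail to reject H0; the data do not provide sufficient evidence against H0.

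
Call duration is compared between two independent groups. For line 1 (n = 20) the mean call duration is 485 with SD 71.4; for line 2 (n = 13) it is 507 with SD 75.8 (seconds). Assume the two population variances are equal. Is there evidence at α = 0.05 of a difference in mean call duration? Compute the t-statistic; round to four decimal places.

Let group 1 = line 1, group 2 = line 2. H0: μ_1 = μ_2; H1: μ_1 ≠ μ_2 (two-sample pooled-variance t-test, two-sided).
s_p² = [(20−1)·71.4² + (13−1)·75.8²]/(20+13−2) = 5348.67
t = (485 − 507)/√[5348.67·(1/20 + 1/13)] = -0.8444
df = n₁ + n₂ − 2 = 31
Two-sided p-value ≈ 0.4049
Since p ≈ 0.4049 > α = 0.05, fail to reject H0; the data do not provide sufficient evidence against H0.

-0.8444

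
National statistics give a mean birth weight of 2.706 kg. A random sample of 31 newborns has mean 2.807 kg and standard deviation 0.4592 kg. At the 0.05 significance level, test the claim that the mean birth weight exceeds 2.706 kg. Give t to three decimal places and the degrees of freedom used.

H0: μ = 2.706; H1: μ > 2.706 (one-sample t-test, right-tailed).
t = (x̄ − μ₀)/(s/√n) = (2.807 − 2.706)/(0.4592/√31) = 1.225
df = n − 1 = 30
p-value = P(T ≥ 1.225) ≈ 0.1151
Since p ≈ 0.1151 > α = 0.05, fail to reject H0; the data do not provide sufficient evidence against H0.

t = 1.225, df = 30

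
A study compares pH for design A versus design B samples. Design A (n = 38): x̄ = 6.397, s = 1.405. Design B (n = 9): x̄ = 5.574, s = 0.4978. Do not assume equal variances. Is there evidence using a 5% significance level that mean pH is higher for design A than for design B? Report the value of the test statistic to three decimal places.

Let group 1 = design A, group 2 = design B. H0: μ_1 = μ_2; H1: μ_1 > μ_2 (Welch's two-sample t-test, right-tailed).
t = (x̄_1 − x̄_2)/√(s_1²/n_1 + s_2²/n_2) = (6.397 − 5.574)/√(1.405²/38 + 0.4978²/9) = 2.919
Welch–Satterthwaite df ≈ 37.67
p-value = P(T ≥ 2.919) ≈ 0.0029
Since p ≈ 0.0029 < α = 0.05, reject H0; the evidence is statistically significant.

2.919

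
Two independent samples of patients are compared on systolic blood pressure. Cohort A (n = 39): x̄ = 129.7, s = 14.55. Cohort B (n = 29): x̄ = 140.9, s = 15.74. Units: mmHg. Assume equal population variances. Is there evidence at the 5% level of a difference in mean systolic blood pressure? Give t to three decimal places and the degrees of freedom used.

Let group 1 = cohort A, group 2 = cohort B. H0: μ_1 = μ_2; H1: μ_1 ≠ μ_2 (two-sample pooled-variance t-test, two-sided).
s_p² = [(39−1)·14.55² + (29−1)·15.74²]/(39+29−2) = 226.994
t = (129.7 − 140.9)/√[226.994·(1/39 + 1/29)] = -3.032
df = n₁ + n₂ − 2 = 66
Two-sided p-value ≈ 0.003
Since p ≈ 0.003 < α = 0.05, reject H0; the data support H1.

t = -3.032, df = 66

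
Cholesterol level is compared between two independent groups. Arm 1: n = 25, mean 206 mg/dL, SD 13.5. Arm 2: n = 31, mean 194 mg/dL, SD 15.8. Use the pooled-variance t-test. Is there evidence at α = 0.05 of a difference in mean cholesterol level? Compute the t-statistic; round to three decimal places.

3.012

Let group 1 = arm 1, group 2 = arm 2. H0: μ_1 = μ_2; H1: μ_1 ≠ μ_2 (two-sample pooled-variance t-test, two-sided).
s_p² = [(25−1)·13.5² + (31−1)·15.8²]/(25+31−2) = 219.689
t = (206 − 194)/√[219.689·(1/25 + 1/31)] = 3.012
df = n₁ + n₂ − 2 = 54
Two-sided p-value ≈ 0.0039
Since p ≈ 0.0039 < α = 0.05, reject H0; the data support H1.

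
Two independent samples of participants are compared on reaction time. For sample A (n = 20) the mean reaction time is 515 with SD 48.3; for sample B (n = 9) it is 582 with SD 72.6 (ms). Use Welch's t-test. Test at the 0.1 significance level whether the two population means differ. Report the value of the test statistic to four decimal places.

-2.5282

Let group 1 = sample A, group 2 = sample B. H0: μ_1 = μ_2; H1: μ_1 ≠ μ_2 (Welch's two-sample t-test, two-sided).
t = (x̄_1 − x̄_2)/√(s_1²/n_1 + s_2²/n_2) = (515 − 582)/√(48.3²/20 + 72.6²/9) = -2.5282
Welch–Satterthwaite df ≈ 11.32
Two-sided p-value ≈ 0.028
Since p ≈ 0.028 < α = 0.1, reject H0; the data support H1.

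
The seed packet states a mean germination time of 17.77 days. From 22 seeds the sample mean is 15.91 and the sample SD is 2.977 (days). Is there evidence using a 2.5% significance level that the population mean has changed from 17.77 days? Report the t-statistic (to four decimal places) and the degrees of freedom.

H0: μ = 17.77; H1: μ ≠ 17.77 (one-sample t-test, two-sided).
t = (x̄ − μ₀)/(s/√n) = (15.91 − 17.77)/(2.977/√22) = -2.9305
df = n − 1 = 21
Two-sided p-value ≈ 0.008
Since p ≈ 0.008 < α = 0.025, reject H0; the evidence is statistically significant.

t = -2.9305, df = 21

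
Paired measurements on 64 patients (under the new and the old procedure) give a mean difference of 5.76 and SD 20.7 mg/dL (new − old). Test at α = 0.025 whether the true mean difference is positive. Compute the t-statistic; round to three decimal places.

2.226

H0: μ_d = 0; H1: μ_d > 0 (paired t-test on the differences, right-tailed).
t = d̄/(s_d/√n) = 5.76/(20.7/√64) = 2.226
df = n − 1 = 63
p-value = P(T ≥ 2.226) ≈ 0.0148
Since p ≈ 0.0148 < α = 0.025, reject H0; the data support H1.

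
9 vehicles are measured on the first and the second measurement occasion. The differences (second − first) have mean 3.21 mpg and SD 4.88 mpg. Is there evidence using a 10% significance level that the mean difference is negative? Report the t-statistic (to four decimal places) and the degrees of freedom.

H0: μ_d = 0; H1: μ_d < 0 (paired t-test on the differences, left-tailed).
t = d̄/(s_d/√n) = 3.21/(4.88/√9) = 1.9734
df = n − 1 = 8
p-value = P(T ≤ 1.9734) ≈ 0.9580
Since p ≈ 0.9580 > α = 0.1, fail to reject H0; the evidence is not statistically significant.

t = 1.9734, df = 8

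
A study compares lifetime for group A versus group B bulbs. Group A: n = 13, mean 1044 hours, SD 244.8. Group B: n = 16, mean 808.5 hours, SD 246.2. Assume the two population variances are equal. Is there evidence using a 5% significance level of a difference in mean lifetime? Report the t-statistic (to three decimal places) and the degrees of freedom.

Let group 1 = group A, group 2 = group B. H0: μ_1 = μ_2; H1: μ_1 ≠ μ_2 (two-sample pooled-variance t-test, two-sided).
s_p² = [(13−1)·244.8² + (16−1)·246.2²]/(13+16−2) = 60308.9
t = (1044 − 808.5)/√[60308.9·(1/13 + 1/16)] = 2.568
df = n₁ + n₂ − 2 = 27
Two-sided p-value ≈ 0.016
Since p ≈ 0.016 < α = 0.05, reject H0; the evidence is statistically significant.

t = 2.568, df = 27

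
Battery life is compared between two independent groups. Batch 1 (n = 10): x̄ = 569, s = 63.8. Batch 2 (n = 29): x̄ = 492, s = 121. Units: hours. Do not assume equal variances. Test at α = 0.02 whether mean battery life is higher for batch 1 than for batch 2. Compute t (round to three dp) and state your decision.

t = 2.550; reject H0

Let group 1 = batch 1, group 2 = batch 2. H0: μ_1 = μ_2; H1: μ_1 > μ_2 (Welch's two-sample t-test, right-tailed).
t = (x̄_1 − x̄_2)/√(s_1²/n_1 + s_2²/n_2) = (569 − 492)/√(63.8²/10 + 121²/29) = 2.550
Welch–Satterthwaite df ≈ 30.23
p-value = P(T ≥ 2.550) ≈ 0.0080
Since p ≈ 0.0080 < α = 0.02, reject H0; the data support H1.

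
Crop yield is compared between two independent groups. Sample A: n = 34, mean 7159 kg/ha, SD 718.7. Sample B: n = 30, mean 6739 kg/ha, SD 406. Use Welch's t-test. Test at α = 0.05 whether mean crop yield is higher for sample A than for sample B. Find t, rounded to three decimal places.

Let group 1 = sample A, group 2 = sample B. H0: μ_1 = μ_2; H1: μ_1 > μ_2 (Welch's two-sample t-test, right-tailed).
t = (x̄_1 − x̄_2)/√(s_1²/n_1 + s_2²/n_2) = (7159 − 6739)/√(718.7²/34 + 406²/30) = 2.920
Welch–Satterthwaite df ≈ 53.26
p-value = P(T ≥ 2.920) ≈ 0.003
Since p ≈ 0.003 < α = 0.05, reject H0; the data support H1.

2.920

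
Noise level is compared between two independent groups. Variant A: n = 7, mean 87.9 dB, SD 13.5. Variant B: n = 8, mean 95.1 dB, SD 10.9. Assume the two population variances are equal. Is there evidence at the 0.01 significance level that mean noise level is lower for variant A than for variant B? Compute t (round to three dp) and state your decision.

t = -1.143; fail to reject H0

Let group 1 = variant A, group 2 = variant B. H0: μ_1 = μ_2; H1: μ_1 < μ_2 (two-sample pooled-variance t-test, left-tailed).
s_p² = [(7−1)·13.5² + (8−1)·10.9²]/(7+8−2) = 148.09
t = (87.9 − 95.1)/√[148.09·(1/7 + 1/8)] = -1.143
df = n₁ + n₂ − 2 = 13
p-value = P(T ≤ -1.143) ≈ 0.137
Since p ≈ 0.137 > α = 0.01, fail to reject H0; the data do not provide sufficient evidence against H0.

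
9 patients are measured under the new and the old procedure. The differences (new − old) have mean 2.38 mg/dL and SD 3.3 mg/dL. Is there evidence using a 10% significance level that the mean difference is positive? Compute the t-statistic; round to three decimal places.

2.164

H0: μ_d = 0; H1: μ_d > 0 (paired t-test on the differences, right-tailed).
t = d̄/(s_d/√n) = 2.38/(3.3/√9) = 2.164
df = n − 1 = 8
p-value = P(T ≥ 2.164) ≈ 0.0312
Since p ≈ 0.0312 < α = 0.1, reject H0; the data support H1.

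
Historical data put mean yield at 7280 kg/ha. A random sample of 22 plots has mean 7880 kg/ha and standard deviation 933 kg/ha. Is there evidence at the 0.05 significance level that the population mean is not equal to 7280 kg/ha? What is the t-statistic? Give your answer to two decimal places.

H0: μ = 7280; H1: μ ≠ 7280 (one-sample t-test, two-sided).
t = (x̄ − μ₀)/(s/√n) = (7880 − 7280)/(933/√22) = 3.02
df = n − 1 = 21
Two-sided p-value ≈ 0.0066
Since p ≈ 0.0066 < α = 0.05, reject H0; the data support H1.

3.02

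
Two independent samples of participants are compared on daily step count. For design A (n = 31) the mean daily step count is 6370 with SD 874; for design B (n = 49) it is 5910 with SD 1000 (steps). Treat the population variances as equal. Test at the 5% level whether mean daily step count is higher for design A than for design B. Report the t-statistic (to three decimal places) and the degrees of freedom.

t = 2.102, df = 78

Let group 1 = design A, group 2 = design B. H0: μ_1 = μ_2; H1: μ_1 > μ_2 (two-sample pooled-variance t-test, right-tailed).
s_p² = [(31−1)·874² + (49−1)·1000²]/(31+49−2) = 909183
t = (6370 − 5910)/√[909183·(1/31 + 1/49)] = 2.102
df = n₁ + n₂ − 2 = 78
p-value = P(T ≥ 2.102) ≈ 0.019
Since p ≈ 0.019 < α = 0.05, reject H0; the evidence is statistically significant.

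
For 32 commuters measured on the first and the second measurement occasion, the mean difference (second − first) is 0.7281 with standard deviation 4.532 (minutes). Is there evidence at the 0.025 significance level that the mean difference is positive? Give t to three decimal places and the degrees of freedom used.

H0: μ_d = 0; H1: μ_d > 0 (paired t-test on the differences, right-tailed).
t = d̄/(s_d/√n) = 0.7281/(4.532/√32) = 0.909
df = n − 1 = 31
p-value = P(T ≥ 0.909) ≈ 0.185
Since p ≈ 0.185 > α = 0.025, fail to reject H0; the data do not provide sufficient evidence against H0.

t = 0.909, df = 31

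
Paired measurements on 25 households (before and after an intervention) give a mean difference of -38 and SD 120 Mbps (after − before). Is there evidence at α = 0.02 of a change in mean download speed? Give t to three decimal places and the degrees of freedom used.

H0: μ_d = 0; H1: μ_d ≠ 0 (paired t-test on the differences, two-sided).
t = d̄/(s_d/√n) = -38/(120/√25) = -1.583
df = n − 1 = 24
Two-sided p-value ≈ 0.126
Since p ≈ 0.126 > α = 0.02, fail to reject H0; the data do not provide sufficient evidence against H0.

t = -1.583, df = 24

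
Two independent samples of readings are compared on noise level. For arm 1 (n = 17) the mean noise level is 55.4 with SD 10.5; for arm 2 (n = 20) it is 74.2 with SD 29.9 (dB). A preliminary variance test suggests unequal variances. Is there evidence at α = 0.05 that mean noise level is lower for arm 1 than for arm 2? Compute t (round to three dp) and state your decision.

t = -2.628; reject H0

Let group 1 = arm 1, group 2 = arm 2. H0: μ_1 = μ_2; H1: μ_1 < μ_2 (Welch's two-sample t-test, left-tailed).
t = (x̄_1 − x̄_2)/√(s_1²/n_1 + s_2²/n_2) = (55.4 − 74.2)/√(10.5²/17 + 29.9²/20) = -2.628
Welch–Satterthwaite df ≈ 24.31
p-value = P(T ≤ -2.628) ≈ 0.0073
Since p ≈ 0.0073 < α = 0.05, reject H0; the evidence is statistically significant.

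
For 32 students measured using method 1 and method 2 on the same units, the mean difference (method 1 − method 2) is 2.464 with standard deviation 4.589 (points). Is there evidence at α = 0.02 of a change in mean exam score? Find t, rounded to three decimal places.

3.037

H0: μ_d = 0; H1: μ_d ≠ 0 (paired t-test on the differences, two-sided).
t = d̄/(s_d/√n) = 2.464/(4.589/√32) = 3.037
df = n − 1 = 31
Two-sided p-value ≈ 0.005
Since p ≈ 0.005 < α = 0.02, reject H0; the evidence is statistically significant.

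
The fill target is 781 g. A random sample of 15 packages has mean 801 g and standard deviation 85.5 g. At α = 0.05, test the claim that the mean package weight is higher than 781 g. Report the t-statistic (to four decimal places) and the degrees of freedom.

H0: μ = 781; H1: μ > 781 (one-sample t-test, right-tailed).
t = (x̄ − μ₀)/(s/√n) = (801 − 781)/(85.5/√15) = 0.9060
df = n − 1 = 14
p-value = P(T ≥ 0.9060) ≈ 0.1901
Since p ≈ 0.1901 > α = 0.05, fail to reject H0; the data do not provide sufficient evidence against H0.

t = 0.9060, df = 14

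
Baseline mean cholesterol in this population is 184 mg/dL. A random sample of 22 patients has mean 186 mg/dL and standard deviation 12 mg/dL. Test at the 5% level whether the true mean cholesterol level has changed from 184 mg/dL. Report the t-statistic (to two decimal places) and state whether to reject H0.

H0: μ = 184; H1: μ ≠ 184 (one-sample t-test, two-sided).
t = (x̄ − μ₀)/(s/√n) = (186 − 184)/(12/√22) = 0.78
df = n − 1 = 21
Two-sided p-value ≈ 0.443
Since p ≈ 0.443 > α = 0.05, fail to reject H0; the evidence is not statistically significant.

t = 0.78; fail to reject H0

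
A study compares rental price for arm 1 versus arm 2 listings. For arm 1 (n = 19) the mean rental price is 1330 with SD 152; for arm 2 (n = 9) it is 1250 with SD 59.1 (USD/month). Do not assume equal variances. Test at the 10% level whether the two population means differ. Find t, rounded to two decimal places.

Let group 1 = arm 1, group 2 = arm 2. H0: μ_1 = μ_2; H1: μ_1 ≠ μ_2 (Welch's two-sample t-test, two-sided).
t = (x̄_1 − x̄_2)/√(s_1²/n_1 + s_2²/n_2) = (1330 − 1250)/√(152²/19 + 59.1²/9) = 2.00
Welch–Satterthwaite df ≈ 25.48
Two-sided p-value ≈ 0.0566
Since p ≈ 0.0566 < α = 0.1, reject H0; the data support H1.

2.00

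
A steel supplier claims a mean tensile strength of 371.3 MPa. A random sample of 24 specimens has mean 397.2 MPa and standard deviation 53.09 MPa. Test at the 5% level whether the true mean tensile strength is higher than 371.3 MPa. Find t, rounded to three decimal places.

H0: μ = 371.3; H1: μ > 371.3 (one-sample t-test, right-tailed).
t = (x̄ − μ₀)/(s/√n) = (397.2 − 371.3)/(53.09/√24) = 2.390
df = n − 1 = 23
p-value = P(T ≥ 2.390) ≈ 0.013
Since p ≈ 0.013 < α = 0.05, reject H0; the data support H1.

2.390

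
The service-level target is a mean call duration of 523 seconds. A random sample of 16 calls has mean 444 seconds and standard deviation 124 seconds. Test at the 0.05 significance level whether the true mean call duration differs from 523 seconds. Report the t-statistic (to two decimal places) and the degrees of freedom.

t = -2.55, df = 15

H0: μ = 523; H1: μ ≠ 523 (one-sample t-test, two-sided).
t = (x̄ − μ₀)/(s/√n) = (444 − 523)/(124/√16) = -2.55
df = n − 1 = 15
Two-sided p-value ≈ 0.022
Since p ≈ 0.022 < α = 0.05, reject H0; the evidence is statistically significant.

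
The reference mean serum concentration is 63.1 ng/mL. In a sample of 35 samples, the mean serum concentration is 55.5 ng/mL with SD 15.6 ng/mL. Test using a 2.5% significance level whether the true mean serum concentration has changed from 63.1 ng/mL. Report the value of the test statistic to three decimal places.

H0: μ = 63.1; H1: μ ≠ 63.1 (one-sample t-test, two-sided).
t = (x̄ − μ₀)/(s/√n) = (55.5 − 63.1)/(15.6/√35) = -2.882
df = n − 1 = 34
Two-sided p-value ≈ 0.0068
Since p ≈ 0.0068 < α = 0.025, reject H0; the data support H1.

-2.882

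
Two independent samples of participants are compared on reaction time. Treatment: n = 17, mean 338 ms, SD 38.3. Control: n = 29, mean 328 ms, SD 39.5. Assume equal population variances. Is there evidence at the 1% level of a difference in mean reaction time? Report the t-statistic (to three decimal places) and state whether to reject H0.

Let group 1 = treatment, group 2 = control. H0: μ_1 = μ_2; H1: μ_1 ≠ μ_2 (two-sample pooled-variance t-test, two-sided).
s_p² = [(17−1)·38.3² + (29−1)·39.5²]/(17+29−2) = 1526.3
t = (338 − 328)/√[1526.3·(1/17 + 1/29)] = 0.838
df = n₁ + n₂ − 2 = 44
Two-sided p-value ≈ 0.4066
Since p ≈ 0.4066 > α = 0.01, fail to reject H0; the evidence is not statistically significant.

t = 0.838; fail to reject H0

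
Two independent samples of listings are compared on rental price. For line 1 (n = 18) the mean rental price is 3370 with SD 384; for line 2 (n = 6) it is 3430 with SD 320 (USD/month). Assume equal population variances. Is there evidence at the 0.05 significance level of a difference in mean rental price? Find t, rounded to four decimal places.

Let group 1 = line 1, group 2 = line 2. H0: μ_1 = μ_2; H1: μ_1 ≠ μ_2 (two-sample pooled-variance t-test, two-sided).
s_p² = [(18−1)·384² + (6−1)·320²]/(18+6−2) = 137216
t = (3370 − 3430)/√[137216·(1/18 + 1/6)] = -0.3436
df = n₁ + n₂ − 2 = 22
Two-sided p-value ≈ 0.7344
Since p ≈ 0.7344 > α = 0.05, fail to reject H0; the data do not provide sufficient evidence against H0.

-0.3436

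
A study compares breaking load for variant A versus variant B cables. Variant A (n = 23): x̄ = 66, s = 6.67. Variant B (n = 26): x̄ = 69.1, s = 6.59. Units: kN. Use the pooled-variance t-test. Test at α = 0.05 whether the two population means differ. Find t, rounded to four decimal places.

-1.6340

Let group 1 = variant A, group 2 = variant B. H0: μ_1 = μ_2; H1: μ_1 ≠ μ_2 (two-sample pooled-variance t-test, two-sided).
s_p² = [(23−1)·6.67² + (26−1)·6.59²]/(23+26−2) = 43.9246
t = (66 − 69.1)/√[43.9246·(1/23 + 1/26)] = -1.6340
df = n₁ + n₂ − 2 = 47
Two-sided p-value ≈ 0.1089
Since p ≈ 0.1089 > α = 0.05, fail to reject H0; the data do not provide sufficient evidence against H0.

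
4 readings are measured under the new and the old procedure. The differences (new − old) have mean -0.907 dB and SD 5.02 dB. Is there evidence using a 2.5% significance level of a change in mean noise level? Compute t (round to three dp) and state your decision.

t = -0.361; fail to reject H0

H0: μ_d = 0; H1: μ_d ≠ 0 (paired t-test on the differences, two-sided).
t = d̄/(s_d/√n) = -0.907/(5.02/√4) = -0.361
df = n − 1 = 3
Two-sided p-value ≈ 0.7418
Since p ≈ 0.7418 > α = 0.025, fail to reject H0; the evidence is not statistically significant.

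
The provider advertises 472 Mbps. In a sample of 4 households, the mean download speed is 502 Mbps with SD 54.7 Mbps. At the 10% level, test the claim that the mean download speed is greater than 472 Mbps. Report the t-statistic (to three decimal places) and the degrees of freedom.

H0: μ = 472; H1: μ > 472 (one-sample t-test, right-tailed).
t = (x̄ − μ₀)/(s/√n) = (502 − 472)/(54.7/√4) = 1.097
df = n − 1 = 3
p-value = P(T ≥ 1.097) ≈ 0.176
Since p ≈ 0.176 > α = 0.1, fail to reject H0; the evidence is not statistically significant.

t = 1.097, df = 3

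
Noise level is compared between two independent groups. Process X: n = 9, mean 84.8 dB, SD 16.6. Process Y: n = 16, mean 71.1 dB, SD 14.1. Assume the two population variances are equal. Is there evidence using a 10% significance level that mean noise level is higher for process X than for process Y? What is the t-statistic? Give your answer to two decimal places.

2.19

Let group 1 = process X, group 2 = process Y. H0: μ_1 = μ_2; H1: μ_1 > μ_2 (two-sample pooled-variance t-test, right-tailed).
s_p² = [(9−1)·16.6² + (16−1)·14.1²]/(9+16−2) = 225.506
t = (84.8 − 71.1)/√[225.506·(1/9 + 1/16)] = 2.19
df = n₁ + n₂ − 2 = 23
p-value = P(T ≥ 2.19) ≈ 0.0195
Since p ≈ 0.0195 < α = 0.1, reject H0; the evidence is statistically significant.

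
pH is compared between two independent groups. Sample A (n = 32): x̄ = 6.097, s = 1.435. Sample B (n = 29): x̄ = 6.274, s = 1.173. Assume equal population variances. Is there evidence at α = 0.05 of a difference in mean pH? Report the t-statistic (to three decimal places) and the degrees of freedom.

t = -0.524, df = 59

Let group 1 = sample A, group 2 = sample B. H0: μ_1 = μ_2; H1: μ_1 ≠ μ_2 (two-sample pooled-variance t-test, two-sided).
s_p² = [(32−1)·1.435² + (29−1)·1.173²]/(32+29−2) = 1.73495
t = (6.097 − 6.274)/√[1.73495·(1/32 + 1/29)] = -0.524
df = n₁ + n₂ − 2 = 59
Two-sided p-value ≈ 0.6022
Since p ≈ 0.6022 > α = 0.05, fail to reject H0; the data do not provide sufficient evidence against H0.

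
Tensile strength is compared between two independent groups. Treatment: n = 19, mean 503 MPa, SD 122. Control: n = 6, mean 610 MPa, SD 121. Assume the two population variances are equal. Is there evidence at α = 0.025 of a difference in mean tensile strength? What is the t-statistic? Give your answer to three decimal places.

Let group 1 = treatment, group 2 = control. H0: μ_1 = μ_2; H1: μ_1 ≠ μ_2 (two-sample pooled-variance t-test, two-sided).
s_p² = [(19−1)·122² + (6−1)·121²]/(19+6−2) = 14831.2
t = (503 − 610)/√[14831.2·(1/19 + 1/6)] = -1.876
df = n₁ + n₂ − 2 = 23
Two-sided p-value ≈ 0.0734
Since p ≈ 0.0734 > α = 0.025, fail to reject H0; the data do not provide sufficient evidence against H0.

-1.876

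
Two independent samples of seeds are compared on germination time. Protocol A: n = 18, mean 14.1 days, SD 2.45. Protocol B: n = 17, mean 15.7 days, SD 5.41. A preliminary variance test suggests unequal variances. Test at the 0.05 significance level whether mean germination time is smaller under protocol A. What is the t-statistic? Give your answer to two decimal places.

-1.12

Let group 1 = protocol A, group 2 = protocol B. H0: μ_1 = μ_2; H1: μ_1 < μ_2 (Welch's two-sample t-test, left-tailed).
t = (x̄_1 − x̄_2)/√(s_1²/n_1 + s_2²/n_2) = (14.1 − 15.7)/√(2.45²/18 + 5.41²/17) = -1.12
Welch–Satterthwaite df ≈ 22.02
p-value = P(T ≤ -1.12) ≈ 0.138
Since p ≈ 0.138 > α = 0.05, fail to reject H0; the data do not provide sufficient evidence against H0.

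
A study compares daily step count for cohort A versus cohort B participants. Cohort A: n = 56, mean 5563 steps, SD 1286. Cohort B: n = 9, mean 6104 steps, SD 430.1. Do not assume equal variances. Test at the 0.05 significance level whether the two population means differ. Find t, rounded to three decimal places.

-2.417

Let group 1 = cohort A, group 2 = cohort B. H0: μ_1 = μ_2; H1: μ_1 ≠ μ_2 (Welch's two-sample t-test, two-sided).
t = (x̄_1 − x̄_2)/√(s_1²/n_1 + s_2²/n_2) = (5563 − 6104)/√(1286²/56 + 430.1²/9) = -2.417
Welch–Satterthwaite df ≈ 36.53
Two-sided p-value ≈ 0.0207
Since p ≈ 0.0207 < α = 0.05, reject H0; the data support H1.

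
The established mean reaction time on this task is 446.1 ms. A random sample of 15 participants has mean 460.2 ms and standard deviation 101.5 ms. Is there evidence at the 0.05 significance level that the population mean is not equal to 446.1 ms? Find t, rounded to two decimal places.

H0: μ = 446.1; H1: μ ≠ 446.1 (one-sample t-test, two-sided).
t = (x̄ − μ₀)/(s/√n) = (460.2 − 446.1)/(101.5/√15) = 0.54
df = n − 1 = 14
Two-sided p-value ≈ 0.5990
Since p ≈ 0.5990 > α = 0.05, fail to reject H0; the evidence is not statistically significant.

0.54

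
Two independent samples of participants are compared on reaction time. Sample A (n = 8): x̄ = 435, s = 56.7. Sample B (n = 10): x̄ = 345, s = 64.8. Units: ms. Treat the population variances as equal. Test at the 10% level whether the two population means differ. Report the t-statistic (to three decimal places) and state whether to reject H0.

t = 3.091; reject H0

Let group 1 = sample A, group 2 = sample B. H0: μ_1 = μ_2; H1: μ_1 ≠ μ_2 (two-sample pooled-variance t-test, two-sided).
s_p² = [(8−1)·56.7² + (10−1)·64.8²]/(8+10−2) = 3768.47
t = (435 − 345)/√[3768.47·(1/8 + 1/10)] = 3.091
df = n₁ + n₂ − 2 = 16
Two-sided p-value ≈ 0.0070
Since p ≈ 0.0070 < α = 0.1, reject H0; the evidence is statistically significant.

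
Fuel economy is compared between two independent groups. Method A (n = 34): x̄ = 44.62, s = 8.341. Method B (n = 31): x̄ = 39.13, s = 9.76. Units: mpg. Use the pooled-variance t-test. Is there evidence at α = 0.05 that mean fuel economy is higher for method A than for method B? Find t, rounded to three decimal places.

Let group 1 = method A, group 2 = method B. H0: μ_1 = μ_2; H1: μ_1 > μ_2 (two-sample pooled-variance t-test, right-tailed).
s_p² = [(34−1)·8.341² + (31−1)·9.76²]/(34+31−2) = 81.8034
t = (44.62 − 39.13)/√[81.8034·(1/34 + 1/31)] = 2.444
df = n₁ + n₂ − 2 = 63
p-value = P(T ≥ 2.444) ≈ 0.0087
Since p ≈ 0.0087 < α = 0.05, reject H0; the evidence is statistically significant.

2.444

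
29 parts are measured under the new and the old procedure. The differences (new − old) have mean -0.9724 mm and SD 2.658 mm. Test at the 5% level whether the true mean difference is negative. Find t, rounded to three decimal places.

H0: μ_d = 0; H1: μ_d < 0 (paired t-test on the differences, left-tailed).
t = d̄/(s_d/√n) = -0.9724/(2.658/√29) = -1.970
df = n − 1 = 28
p-value = P(T ≤ -1.970) ≈ 0.029
Since p ≈ 0.029 < α = 0.05, reject H0; the evidence is statistically significant.

-1.970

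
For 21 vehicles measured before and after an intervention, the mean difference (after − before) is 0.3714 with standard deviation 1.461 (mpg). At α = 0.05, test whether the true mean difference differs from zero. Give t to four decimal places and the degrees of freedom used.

H0: μ_d = 0; H1: μ_d ≠ 0 (paired t-test on the differences, two-sided).
t = d̄/(s_d/√n) = 0.3714/(1.461/√21) = 1.1649
df = n − 1 = 20
Two-sided p-value ≈ 0.2578
Since p ≈ 0.2578 > α = 0.05, fail to reject H0; the evidence is not statistically significant.

t = 1.1649, df = 20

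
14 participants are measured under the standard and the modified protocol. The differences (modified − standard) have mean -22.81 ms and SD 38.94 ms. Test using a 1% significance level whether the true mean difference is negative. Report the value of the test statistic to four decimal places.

-2.1918

H0: μ_d = 0; H1: μ_d < 0 (paired t-test on the differences, left-tailed).
t = d̄/(s_d/√n) = -22.81/(38.94/√14) = -2.1918
df = n − 1 = 13
p-value = P(T ≤ -2.1918) ≈ 0.0236
Since p ≈ 0.0236 > α = 0.01, fail to reject H0; the evidence is not statistically significant.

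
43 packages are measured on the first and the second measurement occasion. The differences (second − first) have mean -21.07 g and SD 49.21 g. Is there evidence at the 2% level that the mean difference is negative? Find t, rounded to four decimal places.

-2.8077

H0: μ_d = 0; H1: μ_d < 0 (paired t-test on the differences, left-tailed).
t = d̄/(s_d/√n) = -21.07/(49.21/√43) = -2.8077
df = n − 1 = 42
p-value = P(T ≤ -2.8077) ≈ 0.004
Since p ≈ 0.004 < α = 0.02, reject H0; the evidence is statistically significant.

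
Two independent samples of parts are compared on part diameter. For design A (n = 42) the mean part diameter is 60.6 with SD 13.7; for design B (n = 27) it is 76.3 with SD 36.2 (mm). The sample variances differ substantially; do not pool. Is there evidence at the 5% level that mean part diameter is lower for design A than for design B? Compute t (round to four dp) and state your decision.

t = -2.1565; reject H0

Let group 1 = design A, group 2 = design B. H0: μ_1 = μ_2; H1: μ_1 < μ_2 (Welch's two-sample t-test, left-tailed).
t = (x̄_1 − x̄_2)/√(s_1²/n_1 + s_2²/n_2) = (60.6 − 76.3)/√(13.7²/42 + 36.2²/27) = -2.1565
Welch–Satterthwaite df ≈ 30.84
p-value = P(T ≤ -2.1565) ≈ 0.0195
Since p ≈ 0.0195 < α = 0.05, reject H0; the data support H1.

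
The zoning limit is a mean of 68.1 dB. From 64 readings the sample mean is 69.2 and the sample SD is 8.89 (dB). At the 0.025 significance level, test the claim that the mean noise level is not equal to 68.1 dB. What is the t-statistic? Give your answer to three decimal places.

H0: μ = 68.1; H1: μ ≠ 68.1 (one-sample t-test, two-sided).
t = (x̄ − μ₀)/(s/√n) = (69.2 − 68.1)/(8.89/√64) = 0.990
df = n − 1 = 63
Two-sided p-value ≈ 0.326
Since p ≈ 0.326 > α = 0.025, fail to reject H0; the data do not provide sufficient evidence against H0.

0.990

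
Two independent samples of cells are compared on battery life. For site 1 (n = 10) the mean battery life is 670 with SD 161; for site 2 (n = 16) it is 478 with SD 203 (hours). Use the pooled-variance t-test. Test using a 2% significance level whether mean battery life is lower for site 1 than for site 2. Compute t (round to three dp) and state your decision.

t = 2.529; fail to reject H0

Let group 1 = site 1, group 2 = site 2. H0: μ_1 = μ_2; H1: μ_1 < μ_2 (two-sample pooled-variance t-test, left-tailed).
s_p² = [(10−1)·161² + (16−1)·203²]/(10+16−2) = 35476
t = (670 − 478)/√[35476·(1/10 + 1/16)] = 2.529
df = n₁ + n₂ − 2 = 24
p-value = P(T ≤ 2.529) ≈ 0.9908
Since p ≈ 0.9908 > α = 0.02, fail to reject H0; the evidence is not statistically significant.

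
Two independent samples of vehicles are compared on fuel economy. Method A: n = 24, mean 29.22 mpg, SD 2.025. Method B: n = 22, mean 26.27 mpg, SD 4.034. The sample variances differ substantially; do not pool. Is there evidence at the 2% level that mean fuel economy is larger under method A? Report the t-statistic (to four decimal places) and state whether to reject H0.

t = 3.0915; reject H0

Let group 1 = method A, group 2 = method B. H0: μ_1 = μ_2; H1: μ_1 > μ_2 (Welch's two-sample t-test, right-tailed).
t = (x̄_1 − x̄_2)/√(s_1²/n_1 + s_2²/n_2) = (29.22 − 26.27)/√(2.025²/24 + 4.034²/22) = 3.0915
Welch–Satterthwaite df ≈ 30.34
p-value = P(T ≥ 3.0915) ≈ 0.0021
Since p ≈ 0.0021 < α = 0.02, reject H0; the evidence is statistically significant.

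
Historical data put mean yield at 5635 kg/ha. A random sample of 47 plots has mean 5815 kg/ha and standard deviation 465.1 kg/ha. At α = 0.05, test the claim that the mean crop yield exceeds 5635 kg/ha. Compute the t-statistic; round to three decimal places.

2.653

H0: μ = 5635; H1: μ > 5635 (one-sample t-test, right-tailed).
t = (x̄ − μ₀)/(s/√n) = (5815 − 5635)/(465.1/√47) = 2.653
df = n − 1 = 46
p-value = P(T ≥ 2.653) ≈ 0.0055
Since p ≈ 0.0055 < α = 0.05, reject H0; the evidence is statistically significant.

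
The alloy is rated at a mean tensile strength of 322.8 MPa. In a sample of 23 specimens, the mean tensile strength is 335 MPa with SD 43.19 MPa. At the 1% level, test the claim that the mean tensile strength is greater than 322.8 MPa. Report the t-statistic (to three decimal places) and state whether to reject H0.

t = 1.355; fail to reject H0

H0: μ = 322.8; H1: μ > 322.8 (one-sample t-test, right-tailed).
t = (x̄ − μ₀)/(s/√n) = (335 − 322.8)/(43.19/√23) = 1.355
df = n − 1 = 22
p-value = P(T ≥ 1.355) ≈ 0.095
Since p ≈ 0.095 > α = 0.01, fail to reject H0; the data do not provide sufficient evidence against H0.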